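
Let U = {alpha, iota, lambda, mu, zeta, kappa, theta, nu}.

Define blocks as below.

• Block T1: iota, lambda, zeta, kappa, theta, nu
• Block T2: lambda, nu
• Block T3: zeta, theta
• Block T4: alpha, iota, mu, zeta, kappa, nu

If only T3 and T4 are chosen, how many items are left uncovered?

Union of T3, T4 = {alpha, iota, mu, zeta, kappa, theta, nu}.
Not covered: lambda — 1 item.

1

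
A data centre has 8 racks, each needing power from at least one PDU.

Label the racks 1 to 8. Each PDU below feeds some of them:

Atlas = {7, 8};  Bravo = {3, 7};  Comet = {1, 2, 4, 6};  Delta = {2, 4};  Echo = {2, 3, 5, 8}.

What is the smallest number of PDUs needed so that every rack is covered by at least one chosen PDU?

3

Take {Bravo, Comet, Echo}. Their union is {1, 2, 3, 4, 5, 6, 7, 8}, which is all 8 racks.
Only Comet contains 1, so Comet is forced; the remaining 4 racks need at least 2 more PDUs (each remaining PDU adds at most 3) — so at least 3 PDUs are needed, and 3 is optimal.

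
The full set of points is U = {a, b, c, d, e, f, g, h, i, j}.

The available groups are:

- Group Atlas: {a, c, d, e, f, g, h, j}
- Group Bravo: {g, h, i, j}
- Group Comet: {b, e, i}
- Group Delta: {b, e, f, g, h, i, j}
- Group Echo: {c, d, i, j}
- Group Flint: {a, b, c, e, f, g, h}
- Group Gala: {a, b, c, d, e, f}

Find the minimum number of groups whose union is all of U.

2

Take {Atlas, Comet}. Their union is {a, b, c, d, e, f, g, h, i, j}, which is all 10 points.
No single group has all 10 points (the largest, Atlas, has 8), so 2 is optimal.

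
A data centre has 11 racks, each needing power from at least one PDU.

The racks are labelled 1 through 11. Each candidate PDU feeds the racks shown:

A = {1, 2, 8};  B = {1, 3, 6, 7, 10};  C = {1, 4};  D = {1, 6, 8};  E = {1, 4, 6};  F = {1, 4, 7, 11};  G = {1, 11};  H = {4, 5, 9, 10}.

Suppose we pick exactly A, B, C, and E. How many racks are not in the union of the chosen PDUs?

3

Union of A, B, C, E = {1, 2, 3, 4, 6, 7, 8, 10}.
Not covered: 5, 9, 11 — 3 racks.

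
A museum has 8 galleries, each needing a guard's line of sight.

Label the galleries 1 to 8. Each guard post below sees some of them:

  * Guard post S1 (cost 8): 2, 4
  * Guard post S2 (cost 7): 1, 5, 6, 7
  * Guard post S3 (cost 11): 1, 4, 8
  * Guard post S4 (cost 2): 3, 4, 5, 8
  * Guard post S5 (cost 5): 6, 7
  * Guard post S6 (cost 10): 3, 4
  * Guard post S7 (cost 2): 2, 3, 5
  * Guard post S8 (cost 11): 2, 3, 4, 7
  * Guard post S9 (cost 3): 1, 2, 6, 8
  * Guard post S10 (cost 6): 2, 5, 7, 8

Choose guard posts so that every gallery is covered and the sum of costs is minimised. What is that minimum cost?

S4, S5, S9 together cover every gallery (S4 ∪ S5 ∪ S9 = {1, 2, 3, 4, 5, 6, 7, 8}); total cost 2 + 5 + 3 = 10.
No covering selection has total cost below 10.

10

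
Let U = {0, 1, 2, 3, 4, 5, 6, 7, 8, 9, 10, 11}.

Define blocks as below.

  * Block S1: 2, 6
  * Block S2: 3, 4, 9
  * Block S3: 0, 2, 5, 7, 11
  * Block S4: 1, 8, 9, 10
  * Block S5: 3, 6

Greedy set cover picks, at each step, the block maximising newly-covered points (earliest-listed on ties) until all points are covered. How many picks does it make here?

Greedy: pick S3 (covers 5 new) → pick S4 (covers 4 new) → pick S2 (covers 2 new) → pick S1 (covers 1 new). Total picks: 4.

4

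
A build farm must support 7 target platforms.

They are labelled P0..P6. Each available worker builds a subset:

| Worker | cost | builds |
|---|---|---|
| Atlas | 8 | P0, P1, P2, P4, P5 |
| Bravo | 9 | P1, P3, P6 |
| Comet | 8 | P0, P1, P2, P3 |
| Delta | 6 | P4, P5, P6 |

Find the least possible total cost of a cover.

14

Comet, Delta together cover every platform (Comet ∪ Delta = {P0, P1, P2, P3, P4, P5, P6}); total cost 8 + 6 = 14.
The greedy pick Atlas, Bravo costs 17; no covering selection beats 14.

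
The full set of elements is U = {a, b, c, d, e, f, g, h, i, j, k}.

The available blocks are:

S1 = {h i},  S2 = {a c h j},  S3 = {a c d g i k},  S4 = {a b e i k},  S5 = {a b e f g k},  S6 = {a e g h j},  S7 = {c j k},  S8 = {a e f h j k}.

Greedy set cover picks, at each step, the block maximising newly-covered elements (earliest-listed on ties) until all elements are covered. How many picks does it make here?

Greedy: pick S3 (covers 6 new) → pick S8 (covers 4 new) → pick S4 (covers 1 new). Total picks: 3.

3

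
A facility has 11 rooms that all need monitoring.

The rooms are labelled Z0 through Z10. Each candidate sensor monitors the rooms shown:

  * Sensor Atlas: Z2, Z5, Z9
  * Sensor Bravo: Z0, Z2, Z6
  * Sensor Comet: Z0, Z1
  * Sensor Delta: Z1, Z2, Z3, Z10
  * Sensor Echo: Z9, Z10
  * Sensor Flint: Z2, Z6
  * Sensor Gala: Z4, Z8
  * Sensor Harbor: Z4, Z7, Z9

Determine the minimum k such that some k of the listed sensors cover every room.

5

Take {Atlas, Bravo, Delta, Gala, Harbor}. Their union is {Z0, Z1, Z2, Z3, Z4, Z5, Z6, Z7, Z8, Z9, Z10}, which is all 11 rooms.
No 4 of the 8 sensors cover everything (all 70 combinations miss at least one room), so 5 is optimal.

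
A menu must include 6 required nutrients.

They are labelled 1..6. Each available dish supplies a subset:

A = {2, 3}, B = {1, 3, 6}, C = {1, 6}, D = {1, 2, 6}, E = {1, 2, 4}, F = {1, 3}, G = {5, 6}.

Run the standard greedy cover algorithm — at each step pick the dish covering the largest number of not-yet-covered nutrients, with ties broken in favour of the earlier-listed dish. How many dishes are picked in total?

Greedy: pick B (covers 3 new) → pick E (covers 2 new) → pick G (covers 1 new). Total picks: 3.

3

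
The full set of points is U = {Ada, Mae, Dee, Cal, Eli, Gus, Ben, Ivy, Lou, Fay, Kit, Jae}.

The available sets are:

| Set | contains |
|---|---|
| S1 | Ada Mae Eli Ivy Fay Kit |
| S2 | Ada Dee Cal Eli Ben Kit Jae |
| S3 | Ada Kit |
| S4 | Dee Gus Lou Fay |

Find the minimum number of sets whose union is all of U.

3

Take {S1, S2, S4}. Their union is {Ada, Mae, Dee, Cal, Eli, Gus, Ben, Ivy, Lou, Fay, Kit, Jae}, which is all 12 points.
Only S1 contains Mae, so S1 is forced; the remaining 6 points need at least 2 more sets (each remaining set adds at most 4) — so at least 3 sets are needed, and 3 is optimal.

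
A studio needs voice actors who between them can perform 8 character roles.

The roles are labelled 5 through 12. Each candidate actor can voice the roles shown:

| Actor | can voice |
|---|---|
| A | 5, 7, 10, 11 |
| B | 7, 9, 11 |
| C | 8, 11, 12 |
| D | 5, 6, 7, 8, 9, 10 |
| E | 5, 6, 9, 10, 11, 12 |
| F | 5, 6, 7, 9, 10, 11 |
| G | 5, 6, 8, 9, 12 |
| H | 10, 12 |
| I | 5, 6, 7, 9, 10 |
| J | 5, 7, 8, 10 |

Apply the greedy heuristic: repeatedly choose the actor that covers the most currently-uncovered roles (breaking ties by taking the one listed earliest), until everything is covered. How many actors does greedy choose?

2

Greedy: pick D (covers 6 new) → pick C (covers 2 new). Total picks: 2.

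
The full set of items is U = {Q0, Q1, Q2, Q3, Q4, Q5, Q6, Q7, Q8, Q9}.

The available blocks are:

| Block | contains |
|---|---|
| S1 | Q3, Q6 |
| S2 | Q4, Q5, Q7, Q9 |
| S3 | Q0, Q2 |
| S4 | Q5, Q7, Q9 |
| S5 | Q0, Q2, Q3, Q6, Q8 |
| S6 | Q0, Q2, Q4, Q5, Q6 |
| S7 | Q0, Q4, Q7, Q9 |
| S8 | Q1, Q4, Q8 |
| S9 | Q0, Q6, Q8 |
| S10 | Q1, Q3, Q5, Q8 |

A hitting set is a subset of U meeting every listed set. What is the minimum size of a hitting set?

Take H = {Q2, Q3, Q8, Q9}. Each listed block contains at least one of these, so H is a hitting set of size 4.
The blocks S1, S3, S4, S8 are pairwise disjoint, so any hitting set needs a separate item for each — at least 4. Hence 4 is optimal.

4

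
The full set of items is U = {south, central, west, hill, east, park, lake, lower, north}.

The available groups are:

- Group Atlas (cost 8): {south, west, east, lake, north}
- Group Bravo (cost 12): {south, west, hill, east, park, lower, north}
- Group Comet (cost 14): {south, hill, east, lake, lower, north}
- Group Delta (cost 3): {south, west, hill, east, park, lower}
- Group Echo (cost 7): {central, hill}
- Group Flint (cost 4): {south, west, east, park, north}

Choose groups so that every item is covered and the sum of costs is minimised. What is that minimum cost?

Atlas, Delta, Echo together cover every item (Atlas ∪ Delta ∪ Echo = {south, central, west, hill, east, park, lake, lower, north}); total cost 8 + 3 + 7 = 18.
No covering selection has total cost below 18.

18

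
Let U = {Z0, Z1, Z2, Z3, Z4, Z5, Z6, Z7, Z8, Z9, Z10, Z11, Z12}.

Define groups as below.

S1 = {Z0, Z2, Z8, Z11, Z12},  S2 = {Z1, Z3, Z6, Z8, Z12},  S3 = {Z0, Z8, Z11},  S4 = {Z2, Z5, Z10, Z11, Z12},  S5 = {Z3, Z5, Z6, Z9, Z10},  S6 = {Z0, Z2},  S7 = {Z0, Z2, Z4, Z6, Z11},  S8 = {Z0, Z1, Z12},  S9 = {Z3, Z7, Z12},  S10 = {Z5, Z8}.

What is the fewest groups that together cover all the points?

Take {S2, S5, S7, S9}. Their union is {Z0, Z1, Z2, Z3, Z4, Z5, Z6, Z7, Z8, Z9, Z10, Z11, Z12}, which is all 13 points.
No 3 of the 10 groups cover everything (all 120 combinations miss at least one point), so 4 is optimal.

4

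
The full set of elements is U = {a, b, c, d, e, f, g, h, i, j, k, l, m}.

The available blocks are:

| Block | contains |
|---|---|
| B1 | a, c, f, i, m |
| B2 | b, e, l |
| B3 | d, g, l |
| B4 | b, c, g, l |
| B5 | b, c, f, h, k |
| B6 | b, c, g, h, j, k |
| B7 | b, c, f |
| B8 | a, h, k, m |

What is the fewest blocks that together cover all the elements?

4

Take {B1, B2, B3, B6}. Their union is {a, b, c, d, e, f, g, h, i, j, k, l, m}, which is all 13 elements.
No 3 of the 8 blocks cover everything (all 56 combinations miss at least one element), so 4 is optimal.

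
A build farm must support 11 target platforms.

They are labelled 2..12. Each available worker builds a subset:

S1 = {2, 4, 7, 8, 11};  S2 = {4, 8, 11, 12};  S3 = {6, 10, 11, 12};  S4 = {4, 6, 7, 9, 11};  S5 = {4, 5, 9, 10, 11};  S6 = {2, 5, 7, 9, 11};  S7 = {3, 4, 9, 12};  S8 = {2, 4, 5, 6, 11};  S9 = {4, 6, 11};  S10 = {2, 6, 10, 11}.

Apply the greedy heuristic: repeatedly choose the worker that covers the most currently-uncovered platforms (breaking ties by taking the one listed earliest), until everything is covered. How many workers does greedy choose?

4

Greedy: pick S1 (covers 5 new) → pick S3 (covers 3 new) → pick S5 (covers 2 new) → pick S7 (covers 1 new). Total picks: 4.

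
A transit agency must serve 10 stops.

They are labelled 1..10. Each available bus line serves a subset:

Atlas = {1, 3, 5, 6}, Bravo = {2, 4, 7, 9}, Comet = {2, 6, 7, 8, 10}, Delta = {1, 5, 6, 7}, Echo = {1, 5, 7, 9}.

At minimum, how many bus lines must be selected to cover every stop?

Atlas and Bravo and Comet together: Atlas ∪ Bravo ∪ Comet = {1, 2, 3, 4, 5, 6, 7, 8, 9, 10} — every stop is covered.
Only Atlas contains 3, so Atlas is forced; the remaining 6 stops need at least 2 more bus lines (each remaining bus line adds at most 4) — so at least 3 bus lines are needed, and 3 is optimal.

3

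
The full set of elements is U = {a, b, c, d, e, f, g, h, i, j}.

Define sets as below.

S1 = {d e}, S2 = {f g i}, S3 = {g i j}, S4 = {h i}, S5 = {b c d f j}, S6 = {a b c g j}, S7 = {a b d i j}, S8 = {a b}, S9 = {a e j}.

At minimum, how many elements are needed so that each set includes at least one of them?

The 3 elements {b, e, i} hit every set.
The sets S1, S2, S8 are pairwise disjoint, so any hitting set needs a separate element for each — at least 3. Hence 3 is optimal.

3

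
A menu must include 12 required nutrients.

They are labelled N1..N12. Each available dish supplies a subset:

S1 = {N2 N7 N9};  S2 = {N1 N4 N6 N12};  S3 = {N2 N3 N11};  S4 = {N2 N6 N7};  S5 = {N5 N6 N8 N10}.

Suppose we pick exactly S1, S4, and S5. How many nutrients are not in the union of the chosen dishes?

Union of S1, S4, S5 = {N2, N5, N6, N7, N8, N9, N10}.
Not covered: N1, N3, N4, N11, N12 — 5 nutrients.

5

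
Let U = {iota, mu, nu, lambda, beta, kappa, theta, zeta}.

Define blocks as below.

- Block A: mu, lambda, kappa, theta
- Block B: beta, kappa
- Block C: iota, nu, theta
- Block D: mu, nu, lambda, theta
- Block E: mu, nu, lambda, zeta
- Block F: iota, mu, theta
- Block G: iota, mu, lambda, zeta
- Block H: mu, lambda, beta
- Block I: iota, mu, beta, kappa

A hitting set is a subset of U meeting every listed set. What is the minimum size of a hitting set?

3

Take T = {iota, mu, kappa}. Each listed block contains at least one of these, so T is a hitting set of size 3.
No choice of 2 items meets every block, so 3 is the minimum.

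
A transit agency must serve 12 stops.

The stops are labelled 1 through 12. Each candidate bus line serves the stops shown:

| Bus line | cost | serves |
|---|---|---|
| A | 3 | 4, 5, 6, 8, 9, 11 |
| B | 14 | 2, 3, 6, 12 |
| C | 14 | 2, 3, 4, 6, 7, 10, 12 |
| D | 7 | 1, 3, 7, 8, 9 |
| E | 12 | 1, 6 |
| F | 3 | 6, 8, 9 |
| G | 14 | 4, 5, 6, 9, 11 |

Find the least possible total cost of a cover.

A, C, D together cover every stop (A ∪ C ∪ D = {1, 2, 3, 4, 5, 6, 7, 8, 9, 10, 11, 12}); total cost 3 + 14 + 7 = 24.
No covering selection has total cost below 24.

24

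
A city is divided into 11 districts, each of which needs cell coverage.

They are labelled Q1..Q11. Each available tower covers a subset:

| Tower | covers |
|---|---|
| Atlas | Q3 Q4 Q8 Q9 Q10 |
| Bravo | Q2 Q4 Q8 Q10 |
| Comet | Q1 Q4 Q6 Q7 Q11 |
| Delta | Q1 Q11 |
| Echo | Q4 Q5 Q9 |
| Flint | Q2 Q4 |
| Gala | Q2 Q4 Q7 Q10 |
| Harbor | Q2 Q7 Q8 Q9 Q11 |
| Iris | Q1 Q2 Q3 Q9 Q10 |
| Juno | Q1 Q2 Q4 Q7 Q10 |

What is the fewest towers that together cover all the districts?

Take {Atlas, Comet, Echo, Gala}. Their union is {Q1, Q2, Q3, Q4, Q5, Q6, Q7, Q8, Q9, Q10, Q11}, which is all 11 districts.
No 3 of the 10 towers cover everything (all 120 combinations miss at least one district), so 4 is optimal.

4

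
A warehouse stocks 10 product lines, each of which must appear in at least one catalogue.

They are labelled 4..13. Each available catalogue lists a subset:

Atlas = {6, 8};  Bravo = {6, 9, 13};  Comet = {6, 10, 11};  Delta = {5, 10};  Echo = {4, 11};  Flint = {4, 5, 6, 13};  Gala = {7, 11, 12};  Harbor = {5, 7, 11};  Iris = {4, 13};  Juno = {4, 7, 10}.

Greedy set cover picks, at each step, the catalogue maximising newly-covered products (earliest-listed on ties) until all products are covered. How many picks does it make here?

Greedy: pick Flint (covers 4 new) → pick Gala (covers 3 new) → pick Atlas (covers 1 new) → pick Bravo (covers 1 new) → pick Comet (covers 1 new). Total picks: 5.

5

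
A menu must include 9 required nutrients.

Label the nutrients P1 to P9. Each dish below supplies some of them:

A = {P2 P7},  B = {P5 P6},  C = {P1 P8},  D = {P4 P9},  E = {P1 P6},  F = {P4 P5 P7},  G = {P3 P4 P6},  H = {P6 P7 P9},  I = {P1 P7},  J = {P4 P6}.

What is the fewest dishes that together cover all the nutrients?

5

Take {A, B, C, D, G}. Their union is {P1, P2, P3, P4, P5, P6, P7, P8, P9}, which is all 9 nutrients.
No 4 of the 10 dishes cover everything (all 210 combinations miss at least one nutrient), so 5 is optimal.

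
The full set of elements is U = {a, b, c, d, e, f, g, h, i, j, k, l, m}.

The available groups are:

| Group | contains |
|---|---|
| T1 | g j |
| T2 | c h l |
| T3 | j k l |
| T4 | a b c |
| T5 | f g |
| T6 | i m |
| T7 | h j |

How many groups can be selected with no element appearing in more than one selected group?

T4, T5, T6, T7 are pairwise disjoint (T4={a,b,c}; T5={f,g}; T6={i,m}; T7={h,j}).
Every remaining group overlaps one of these, and no 5 of the listed groups are pairwise disjoint, so 4 is the maximum.

4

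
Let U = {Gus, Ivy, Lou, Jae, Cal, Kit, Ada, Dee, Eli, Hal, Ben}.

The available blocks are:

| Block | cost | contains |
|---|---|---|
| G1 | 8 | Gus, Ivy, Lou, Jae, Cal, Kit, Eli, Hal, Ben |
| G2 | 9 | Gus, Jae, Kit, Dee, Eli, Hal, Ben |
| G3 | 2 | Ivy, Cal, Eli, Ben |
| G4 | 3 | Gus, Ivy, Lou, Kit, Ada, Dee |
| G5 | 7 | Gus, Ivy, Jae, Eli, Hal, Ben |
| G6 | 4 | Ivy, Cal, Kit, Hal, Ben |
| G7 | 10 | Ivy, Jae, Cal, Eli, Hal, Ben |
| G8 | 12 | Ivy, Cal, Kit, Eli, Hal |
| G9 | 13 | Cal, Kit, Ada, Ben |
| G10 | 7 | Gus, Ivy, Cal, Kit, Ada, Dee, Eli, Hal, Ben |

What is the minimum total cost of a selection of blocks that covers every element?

G1, G4 together cover every element (G1 ∪ G4 = {Gus, Ivy, Lou, Jae, Cal, Kit, Ada, Dee, Eli, Hal, Ben}); total cost 8 + 3 = 11.
The greedy pick G3, G4, G5 costs 12; no covering selection beats 11.

11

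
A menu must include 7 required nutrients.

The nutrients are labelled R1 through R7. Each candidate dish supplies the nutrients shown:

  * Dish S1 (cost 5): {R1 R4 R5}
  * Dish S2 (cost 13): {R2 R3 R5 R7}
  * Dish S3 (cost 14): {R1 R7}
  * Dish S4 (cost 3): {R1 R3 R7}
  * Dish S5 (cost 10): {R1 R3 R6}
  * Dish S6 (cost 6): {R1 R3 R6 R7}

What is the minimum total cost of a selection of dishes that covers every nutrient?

S1, S2, S6 together cover every nutrient (S1 ∪ S2 ∪ S6 = {R1, R2, R3, R4, R5, R6, R7}); total cost 5 + 13 + 6 = 24.
The greedy pick S4, S1, S6, S2 costs 27; no covering selection beats 24.

24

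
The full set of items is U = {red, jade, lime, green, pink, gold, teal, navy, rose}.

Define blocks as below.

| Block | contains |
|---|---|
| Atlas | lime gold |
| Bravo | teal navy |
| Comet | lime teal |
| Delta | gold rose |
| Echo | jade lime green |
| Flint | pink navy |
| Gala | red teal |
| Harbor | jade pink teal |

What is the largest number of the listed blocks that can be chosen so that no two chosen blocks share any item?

Delta, Echo, Flint, Gala are pairwise disjoint (Delta={gold,rose}; Echo={jade,lime,green}; Flint={pink,navy}; Gala={red,teal}).
Every remaining block overlaps one of these, and no 5 of the listed blocks are pairwise disjoint, so 4 is the maximum.

4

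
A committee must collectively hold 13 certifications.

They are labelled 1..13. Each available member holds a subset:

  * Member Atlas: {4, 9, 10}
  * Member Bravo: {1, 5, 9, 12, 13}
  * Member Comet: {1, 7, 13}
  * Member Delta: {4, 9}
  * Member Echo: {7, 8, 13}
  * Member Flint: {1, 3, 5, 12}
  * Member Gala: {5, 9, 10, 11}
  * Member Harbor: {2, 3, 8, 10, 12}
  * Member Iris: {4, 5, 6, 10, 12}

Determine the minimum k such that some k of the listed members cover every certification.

4

Take {Comet, Gala, Harbor, Iris}. Their union is {1, 2, 3, 4, 5, 6, 7, 8, 9, 10, 11, 12, 13}, which is all 13 certifications.
Only Iris contains 6, so Iris is forced; the remaining 8 certifications need at least 3 more members (each remaining member adds at most 3) — so at least 4 members are needed, and 4 is optimal.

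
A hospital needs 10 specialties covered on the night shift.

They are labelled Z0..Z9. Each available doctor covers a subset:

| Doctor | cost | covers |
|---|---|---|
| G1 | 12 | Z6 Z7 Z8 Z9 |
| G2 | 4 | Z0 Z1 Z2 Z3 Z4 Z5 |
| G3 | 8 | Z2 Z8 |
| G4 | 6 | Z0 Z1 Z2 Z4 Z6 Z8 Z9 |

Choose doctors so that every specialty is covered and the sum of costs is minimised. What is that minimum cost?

G1, G2 together cover every specialty (G1 ∪ G2 = {Z0, Z1, Z2, Z3, Z4, Z5, Z6, Z7, Z8, Z9}); total cost 12 + 4 = 16.
The greedy pick G2, G4, G1 costs 22; no covering selection beats 16.

16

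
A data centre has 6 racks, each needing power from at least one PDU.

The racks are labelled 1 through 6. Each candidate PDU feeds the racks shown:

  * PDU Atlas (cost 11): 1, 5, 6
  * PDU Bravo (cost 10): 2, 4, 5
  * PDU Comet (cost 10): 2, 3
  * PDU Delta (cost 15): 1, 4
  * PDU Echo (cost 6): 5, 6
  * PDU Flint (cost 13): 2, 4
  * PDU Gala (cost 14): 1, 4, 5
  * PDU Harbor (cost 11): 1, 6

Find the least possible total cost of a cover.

30

Comet, Echo, Gala together cover every rack (Comet ∪ Echo ∪ Gala = {1, 2, 3, 4, 5, 6}); total cost 10 + 6 + 14 = 30.
The greedy pick Echo, Bravo, Comet, Atlas costs 37; no covering selection beats 30.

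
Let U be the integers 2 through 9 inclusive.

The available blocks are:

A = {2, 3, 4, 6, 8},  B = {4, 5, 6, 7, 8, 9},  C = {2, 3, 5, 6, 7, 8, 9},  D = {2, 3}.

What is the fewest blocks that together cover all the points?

Take {B, D}. Their union is {2, 3, 4, 5, 6, 7, 8, 9}, which is all 8 points.
No single block has all 8 points (the largest, C, has 7), so 2 is optimal.

2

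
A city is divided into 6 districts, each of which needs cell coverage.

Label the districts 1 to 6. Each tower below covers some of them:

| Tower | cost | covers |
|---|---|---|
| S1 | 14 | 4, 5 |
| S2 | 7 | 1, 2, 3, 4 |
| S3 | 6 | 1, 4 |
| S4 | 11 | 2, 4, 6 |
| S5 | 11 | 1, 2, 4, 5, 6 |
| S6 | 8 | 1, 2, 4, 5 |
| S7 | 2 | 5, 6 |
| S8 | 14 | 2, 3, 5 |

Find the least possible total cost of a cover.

9

S2, S7 together cover every district (S2 ∪ S7 = {1, 2, 3, 4, 5, 6}); total cost 7 + 2 = 9.
No covering selection has total cost below 9.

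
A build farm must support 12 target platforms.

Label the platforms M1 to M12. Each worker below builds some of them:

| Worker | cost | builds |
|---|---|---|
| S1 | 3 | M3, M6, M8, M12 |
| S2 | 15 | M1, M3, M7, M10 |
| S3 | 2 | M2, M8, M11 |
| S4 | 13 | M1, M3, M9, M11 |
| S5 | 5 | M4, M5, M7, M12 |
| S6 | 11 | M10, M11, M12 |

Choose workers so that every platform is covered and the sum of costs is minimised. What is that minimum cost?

S1, S3, S4, S5, S6 together cover every platform (S1 ∪ S3 ∪ S4 ∪ S5 ∪ S6 = {M1, M2, M3, M4, M5, M6, M7, M8, M9, M10, M11, M12}); total cost 3 + 2 + 13 + 5 + 11 = 34.
No covering selection has total cost below 34.

34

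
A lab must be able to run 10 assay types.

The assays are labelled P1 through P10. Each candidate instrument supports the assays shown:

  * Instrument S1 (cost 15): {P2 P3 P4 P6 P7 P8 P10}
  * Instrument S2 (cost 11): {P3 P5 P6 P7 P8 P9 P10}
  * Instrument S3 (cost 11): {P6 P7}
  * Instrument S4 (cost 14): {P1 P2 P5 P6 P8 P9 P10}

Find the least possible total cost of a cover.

S1, S4 together cover every assay (S1 ∪ S4 = {P1, P2, P3, P4, P5, P6, P7, P8, P9, P10}); total cost 15 + 14 = 29.
The greedy pick S2, S4, S1 costs 40; no covering selection beats 29.

29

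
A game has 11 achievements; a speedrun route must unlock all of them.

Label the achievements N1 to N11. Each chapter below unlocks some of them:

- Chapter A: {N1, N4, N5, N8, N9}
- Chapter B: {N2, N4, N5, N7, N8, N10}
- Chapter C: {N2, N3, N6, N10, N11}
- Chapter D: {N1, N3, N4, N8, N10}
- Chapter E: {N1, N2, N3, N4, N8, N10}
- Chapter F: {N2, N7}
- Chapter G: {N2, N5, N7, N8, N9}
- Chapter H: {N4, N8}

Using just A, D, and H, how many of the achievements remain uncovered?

4

Union of A, D, H = {N1, N3, N4, N5, N8, N9, N10}.
Not covered: N2, N6, N7, N11 — 4 achievements.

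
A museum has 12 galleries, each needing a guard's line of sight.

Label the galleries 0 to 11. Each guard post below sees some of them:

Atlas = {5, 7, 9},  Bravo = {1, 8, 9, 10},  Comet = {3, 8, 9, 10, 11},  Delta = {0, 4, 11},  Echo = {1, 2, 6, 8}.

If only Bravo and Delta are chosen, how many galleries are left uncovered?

Union of Bravo, Delta = {0, 1, 4, 8, 9, 10, 11}.
Not covered: 2, 3, 5, 6, 7 — 5 galleries.

5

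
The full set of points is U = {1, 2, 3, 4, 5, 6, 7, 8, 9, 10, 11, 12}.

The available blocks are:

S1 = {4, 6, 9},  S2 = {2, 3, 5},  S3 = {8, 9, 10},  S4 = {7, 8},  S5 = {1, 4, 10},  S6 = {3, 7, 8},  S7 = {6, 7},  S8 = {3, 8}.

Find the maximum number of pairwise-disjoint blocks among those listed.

3

S2, S4, S5 are pairwise disjoint (S2={2,3,5}; S4={7,8}; S5={1,4,10}).
Every remaining block overlaps one of these, and no 4 of the listed blocks are pairwise disjoint, so 3 is the maximum.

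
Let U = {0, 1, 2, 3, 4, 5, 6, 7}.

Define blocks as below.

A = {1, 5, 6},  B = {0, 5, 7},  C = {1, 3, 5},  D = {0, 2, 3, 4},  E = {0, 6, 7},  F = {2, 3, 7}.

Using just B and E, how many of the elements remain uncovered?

4

Union of B, E = {0, 5, 6, 7}.
Not covered: 1, 2, 3, 4 — 4 elements.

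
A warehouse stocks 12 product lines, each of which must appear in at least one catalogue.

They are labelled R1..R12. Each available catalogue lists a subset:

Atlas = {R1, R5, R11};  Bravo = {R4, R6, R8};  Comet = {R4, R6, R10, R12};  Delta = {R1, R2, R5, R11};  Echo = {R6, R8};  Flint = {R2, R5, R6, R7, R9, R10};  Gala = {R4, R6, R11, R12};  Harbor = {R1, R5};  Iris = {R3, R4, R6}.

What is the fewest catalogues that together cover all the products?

5

Atlas and Bravo and Comet and Flint and Iris together: Atlas ∪ Bravo ∪ Comet ∪ Flint ∪ Iris = {R1, R2, R3, R4, R5, R6, R7, R8, R9, R10, R11, R12} — every product is covered.
No 4 of the 9 catalogues cover everything (all 126 combinations miss at least one product), so 5 is optimal.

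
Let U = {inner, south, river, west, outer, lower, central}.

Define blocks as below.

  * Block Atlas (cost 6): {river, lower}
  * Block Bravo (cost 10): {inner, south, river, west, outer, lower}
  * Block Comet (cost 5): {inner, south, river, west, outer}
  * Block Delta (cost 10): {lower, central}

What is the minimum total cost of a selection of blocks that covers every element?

Comet, Delta together cover every element (Comet ∪ Delta = {inner, south, river, west, outer, lower, central}); total cost 5 + 10 = 15.
No covering selection has total cost below 15.

15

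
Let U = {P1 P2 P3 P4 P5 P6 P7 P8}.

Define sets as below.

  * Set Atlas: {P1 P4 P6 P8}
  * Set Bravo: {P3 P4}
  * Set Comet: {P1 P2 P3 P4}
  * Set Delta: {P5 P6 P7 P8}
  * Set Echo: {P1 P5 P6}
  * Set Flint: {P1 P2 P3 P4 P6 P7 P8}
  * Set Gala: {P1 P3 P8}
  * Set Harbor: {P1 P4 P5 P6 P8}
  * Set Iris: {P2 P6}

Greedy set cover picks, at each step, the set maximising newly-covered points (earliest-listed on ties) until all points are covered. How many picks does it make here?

Greedy: pick Flint (covers 7 new) → pick Delta (covers 1 new). Total picks: 2.

2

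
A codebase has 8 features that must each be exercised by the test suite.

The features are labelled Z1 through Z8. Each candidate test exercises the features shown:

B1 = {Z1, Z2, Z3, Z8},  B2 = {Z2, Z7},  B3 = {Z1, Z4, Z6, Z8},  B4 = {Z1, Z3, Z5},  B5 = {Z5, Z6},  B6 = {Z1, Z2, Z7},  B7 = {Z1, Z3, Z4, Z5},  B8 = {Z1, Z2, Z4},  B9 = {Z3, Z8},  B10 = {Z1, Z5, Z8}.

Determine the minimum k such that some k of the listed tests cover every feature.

3

B3 and B4 and B6 together: B3 ∪ B4 ∪ B6 = {Z1, Z2, Z3, Z4, Z5, Z6, Z7, Z8} — every feature is covered.
No 2 of the 10 tests cover everything (all 45 combinations miss at least one feature), so 3 is optimal.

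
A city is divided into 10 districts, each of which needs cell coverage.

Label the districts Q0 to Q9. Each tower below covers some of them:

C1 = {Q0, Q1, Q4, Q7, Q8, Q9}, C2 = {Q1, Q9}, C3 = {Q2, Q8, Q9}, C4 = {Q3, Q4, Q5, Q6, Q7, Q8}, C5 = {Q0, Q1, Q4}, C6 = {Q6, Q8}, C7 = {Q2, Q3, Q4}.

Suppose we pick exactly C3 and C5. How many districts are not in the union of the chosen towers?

Union of C3, C5 = {Q0, Q1, Q2, Q4, Q8, Q9}.
Not covered: Q3, Q5, Q6, Q7 — 4 districts.

4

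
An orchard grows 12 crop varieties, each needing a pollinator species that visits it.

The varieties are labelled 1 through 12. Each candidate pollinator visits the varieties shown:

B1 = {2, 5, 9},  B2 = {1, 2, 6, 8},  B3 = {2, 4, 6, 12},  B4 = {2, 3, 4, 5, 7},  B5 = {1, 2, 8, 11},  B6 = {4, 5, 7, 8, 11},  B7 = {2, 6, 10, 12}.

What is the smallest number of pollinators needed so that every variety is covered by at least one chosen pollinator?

4

Take {B1, B4, B5, B7}. Their union is {1, 2, 3, 4, 5, 6, 7, 8, 9, 10, 11, 12}, which is all 12 varieties.
Only B4 contains 3, so B4 is forced; the remaining 7 varieties need at least 3 more pollinators (each remaining pollinator adds at most 3) — so at least 4 pollinators are needed, and 4 is optimal.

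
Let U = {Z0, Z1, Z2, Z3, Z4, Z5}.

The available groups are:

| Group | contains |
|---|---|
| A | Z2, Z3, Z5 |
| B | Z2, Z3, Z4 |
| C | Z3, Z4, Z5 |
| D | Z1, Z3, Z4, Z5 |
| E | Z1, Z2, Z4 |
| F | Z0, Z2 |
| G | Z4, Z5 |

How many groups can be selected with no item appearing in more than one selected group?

D, F are pairwise disjoint (D={Z1,Z3,Z4,Z5}; F={Z0,Z2}).
Every remaining group overlaps one of these, and no 3 of the listed groups are pairwise disjoint, so 2 is the maximum.

2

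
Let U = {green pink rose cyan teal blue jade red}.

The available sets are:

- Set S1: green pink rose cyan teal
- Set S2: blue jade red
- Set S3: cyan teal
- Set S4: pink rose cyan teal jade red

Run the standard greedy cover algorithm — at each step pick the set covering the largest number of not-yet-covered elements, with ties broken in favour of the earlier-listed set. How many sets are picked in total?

Greedy: pick S4 (covers 6 new) → pick S1 (covers 1 new) → pick S2 (covers 1 new). Total picks: 3.
(The true minimum cover uses only 2 sets, so greedy is not optimal here.)

3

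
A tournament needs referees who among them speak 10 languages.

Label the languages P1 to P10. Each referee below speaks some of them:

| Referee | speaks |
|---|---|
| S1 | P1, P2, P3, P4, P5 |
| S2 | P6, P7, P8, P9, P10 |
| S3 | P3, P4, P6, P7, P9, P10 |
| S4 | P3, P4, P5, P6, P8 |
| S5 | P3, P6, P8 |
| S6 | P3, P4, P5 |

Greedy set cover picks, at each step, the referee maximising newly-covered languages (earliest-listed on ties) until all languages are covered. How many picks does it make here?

Greedy: pick S3 (covers 6 new) → pick S1 (covers 3 new) → pick S2 (covers 1 new). Total picks: 3.
(The true minimum cover uses only 2 referees, so greedy is not optimal here.)

3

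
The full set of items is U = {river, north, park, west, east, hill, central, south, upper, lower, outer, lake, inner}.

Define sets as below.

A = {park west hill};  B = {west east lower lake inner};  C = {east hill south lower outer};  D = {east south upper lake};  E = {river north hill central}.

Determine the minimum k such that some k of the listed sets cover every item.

A and B and C and D and E together: A ∪ B ∪ C ∪ D ∪ E = {river, north, park, west, east, hill, central, south, upper, lower, outer, lake, inner} — every item is covered.
No 4 of the 5 sets cover everything (all 5 combinations miss at least one item), so 5 is optimal.

5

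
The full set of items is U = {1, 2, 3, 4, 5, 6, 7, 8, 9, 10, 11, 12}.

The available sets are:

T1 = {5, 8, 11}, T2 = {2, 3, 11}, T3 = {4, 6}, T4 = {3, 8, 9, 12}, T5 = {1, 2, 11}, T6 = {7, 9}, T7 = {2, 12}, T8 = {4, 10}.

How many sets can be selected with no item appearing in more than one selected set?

4

T1, T6, T7, T8 are pairwise disjoint (T1={5,8,11}; T6={7,9}; T7={2,12}; T8={4,10}).
Every remaining set overlaps one of these, and no 5 of the listed sets are pairwise disjoint, so 4 is the maximum.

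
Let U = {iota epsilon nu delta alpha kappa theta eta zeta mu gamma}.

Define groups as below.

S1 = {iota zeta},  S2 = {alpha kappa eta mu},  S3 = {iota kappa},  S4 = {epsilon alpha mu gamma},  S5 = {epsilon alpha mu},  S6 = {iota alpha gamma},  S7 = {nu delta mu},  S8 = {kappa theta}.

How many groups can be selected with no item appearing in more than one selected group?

S1, S5, S8 are pairwise disjoint (S1={iota,zeta}; S5={epsilon,alpha,mu}; S8={kappa,theta}).
Every remaining group overlaps one of these, and no 4 of the listed groups are pairwise disjoint, so 3 is the maximum.

3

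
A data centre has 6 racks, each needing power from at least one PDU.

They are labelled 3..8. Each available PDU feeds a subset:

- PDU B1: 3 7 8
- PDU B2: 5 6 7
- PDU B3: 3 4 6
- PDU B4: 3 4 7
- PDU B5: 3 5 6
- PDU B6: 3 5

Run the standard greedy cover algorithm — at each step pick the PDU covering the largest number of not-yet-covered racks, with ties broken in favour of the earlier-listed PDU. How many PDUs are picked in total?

Greedy: pick B1 (covers 3 new) → pick B2 (covers 2 new) → pick B3 (covers 1 new). Total picks: 3.

3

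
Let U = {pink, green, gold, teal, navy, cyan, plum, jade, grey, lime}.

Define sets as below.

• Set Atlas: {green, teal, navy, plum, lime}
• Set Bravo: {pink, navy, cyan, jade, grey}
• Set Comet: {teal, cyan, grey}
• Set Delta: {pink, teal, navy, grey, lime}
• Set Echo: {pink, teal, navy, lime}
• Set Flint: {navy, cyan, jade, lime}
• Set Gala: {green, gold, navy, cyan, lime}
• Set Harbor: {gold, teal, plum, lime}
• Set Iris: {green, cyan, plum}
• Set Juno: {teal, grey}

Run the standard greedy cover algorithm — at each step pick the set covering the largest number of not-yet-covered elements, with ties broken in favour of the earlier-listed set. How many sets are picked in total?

3

Greedy: pick Atlas (covers 5 new) → pick Bravo (covers 4 new) → pick Gala (covers 1 new). Total picks: 3.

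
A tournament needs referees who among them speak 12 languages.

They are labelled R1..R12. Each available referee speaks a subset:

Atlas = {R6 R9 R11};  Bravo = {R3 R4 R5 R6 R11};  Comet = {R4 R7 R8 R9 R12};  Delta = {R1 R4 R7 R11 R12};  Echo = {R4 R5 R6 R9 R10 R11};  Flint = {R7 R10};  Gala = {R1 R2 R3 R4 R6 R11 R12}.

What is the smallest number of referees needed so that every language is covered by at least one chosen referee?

Comet and Echo and Gala together: Comet ∪ Echo ∪ Gala = {R1, R2, R3, R4, R5, R6, R7, R8, R9, R10, R11, R12} — every language is covered.
Only Gala contains R2, so Gala is forced; the remaining 5 languages need at least 2 more referees (each remaining referee adds at most 3) — so at least 3 referees are needed, and 3 is optimal.

3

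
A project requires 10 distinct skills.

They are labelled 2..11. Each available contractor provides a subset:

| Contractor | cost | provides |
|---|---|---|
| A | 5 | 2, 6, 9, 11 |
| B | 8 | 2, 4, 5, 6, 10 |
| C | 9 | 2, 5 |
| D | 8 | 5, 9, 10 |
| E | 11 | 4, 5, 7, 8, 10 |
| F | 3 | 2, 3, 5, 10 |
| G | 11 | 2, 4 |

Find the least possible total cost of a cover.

19

A, E, F together cover every skill (A ∪ E ∪ F = {2, 3, 4, 5, 6, 7, 8, 9, 10, 11}); total cost 5 + 11 + 3 = 19.
No covering selection has total cost below 19.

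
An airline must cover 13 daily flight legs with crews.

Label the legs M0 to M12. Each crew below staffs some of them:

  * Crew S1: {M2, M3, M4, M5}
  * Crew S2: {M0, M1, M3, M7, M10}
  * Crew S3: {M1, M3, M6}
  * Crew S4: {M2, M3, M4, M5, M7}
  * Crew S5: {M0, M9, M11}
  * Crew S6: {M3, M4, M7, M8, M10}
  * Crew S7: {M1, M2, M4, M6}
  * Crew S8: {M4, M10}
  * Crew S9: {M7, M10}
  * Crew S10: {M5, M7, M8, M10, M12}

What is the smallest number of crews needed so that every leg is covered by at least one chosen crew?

4

S1 and S3 and S5 and S10 together: S1 ∪ S3 ∪ S5 ∪ S10 = {M0, M1, M2, M3, M4, M5, M6, M7, M8, M9, M10, M11, M12} — every leg is covered.
No 3 of the 10 crews cover everything (all 120 combinations miss at least one leg), so 4 is optimal.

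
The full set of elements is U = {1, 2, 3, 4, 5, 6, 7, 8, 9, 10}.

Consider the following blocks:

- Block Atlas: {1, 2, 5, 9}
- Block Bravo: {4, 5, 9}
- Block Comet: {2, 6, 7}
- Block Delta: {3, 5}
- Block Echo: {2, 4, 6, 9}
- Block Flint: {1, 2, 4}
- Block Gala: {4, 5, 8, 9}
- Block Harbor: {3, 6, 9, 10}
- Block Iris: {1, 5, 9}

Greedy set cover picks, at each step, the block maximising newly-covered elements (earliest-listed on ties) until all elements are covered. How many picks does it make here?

Greedy: pick Atlas (covers 4 new) → pick Harbor (covers 3 new) → pick Gala (covers 2 new) → pick Comet (covers 1 new). Total picks: 4.

4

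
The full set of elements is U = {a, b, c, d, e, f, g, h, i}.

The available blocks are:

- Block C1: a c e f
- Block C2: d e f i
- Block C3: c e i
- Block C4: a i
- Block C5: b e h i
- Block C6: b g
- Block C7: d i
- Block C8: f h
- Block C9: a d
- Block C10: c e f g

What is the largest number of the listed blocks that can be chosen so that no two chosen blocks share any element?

4

C3, C6, C8, C9 are pairwise disjoint (C3={c,e,i}; C6={b,g}; C8={f,h}; C9={a,d}).
Every remaining block overlaps one of these, and no 5 of the listed blocks are pairwise disjoint, so 4 is the maximum.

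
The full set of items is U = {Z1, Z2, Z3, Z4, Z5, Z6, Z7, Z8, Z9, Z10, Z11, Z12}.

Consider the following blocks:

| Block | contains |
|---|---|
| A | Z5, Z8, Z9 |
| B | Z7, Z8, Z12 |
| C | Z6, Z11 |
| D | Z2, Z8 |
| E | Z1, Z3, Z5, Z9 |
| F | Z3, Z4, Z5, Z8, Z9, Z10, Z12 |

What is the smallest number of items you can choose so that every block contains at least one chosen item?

The 3 items {Z5, Z8, Z11} hit every block.
The blocks C, D, E are pairwise disjoint, so any hitting set needs a separate item for each — at least 3. Hence 3 is optimal.

3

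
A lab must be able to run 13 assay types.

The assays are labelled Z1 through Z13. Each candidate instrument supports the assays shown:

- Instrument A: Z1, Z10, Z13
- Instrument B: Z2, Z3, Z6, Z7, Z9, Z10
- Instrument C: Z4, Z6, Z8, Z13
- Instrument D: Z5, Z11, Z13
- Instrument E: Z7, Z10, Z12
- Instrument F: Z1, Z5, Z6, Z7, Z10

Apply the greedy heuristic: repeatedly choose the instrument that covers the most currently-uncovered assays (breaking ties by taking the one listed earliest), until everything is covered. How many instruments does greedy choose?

5

Greedy: pick B (covers 6 new) → pick C (covers 3 new) → pick D (covers 2 new) → pick A (covers 1 new) → pick E (covers 1 new). Total picks: 5.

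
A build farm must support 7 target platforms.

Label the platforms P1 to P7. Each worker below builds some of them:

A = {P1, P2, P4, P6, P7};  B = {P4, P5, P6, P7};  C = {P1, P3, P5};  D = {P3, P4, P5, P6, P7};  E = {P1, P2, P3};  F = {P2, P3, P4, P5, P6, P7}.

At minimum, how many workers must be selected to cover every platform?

C and F together: C ∪ F = {P1, P2, P3, P4, P5, P6, P7} — every platform is covered.
No single worker has all 7 platforms (the largest, F, has 6), so 2 is optimal.

2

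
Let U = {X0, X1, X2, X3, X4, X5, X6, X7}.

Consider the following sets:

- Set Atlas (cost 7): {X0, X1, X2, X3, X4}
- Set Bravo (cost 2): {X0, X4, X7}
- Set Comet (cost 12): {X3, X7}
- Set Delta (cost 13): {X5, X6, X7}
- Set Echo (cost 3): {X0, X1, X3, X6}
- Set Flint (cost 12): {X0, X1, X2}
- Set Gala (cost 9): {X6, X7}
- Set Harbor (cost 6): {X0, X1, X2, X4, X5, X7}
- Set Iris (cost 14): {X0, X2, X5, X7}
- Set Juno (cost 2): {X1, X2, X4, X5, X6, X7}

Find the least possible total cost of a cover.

Echo, Juno together cover every element (Echo ∪ Juno = {X0, X1, X2, X3, X4, X5, X6, X7}); total cost 3 + 2 = 5.
No covering selection has total cost below 5.

5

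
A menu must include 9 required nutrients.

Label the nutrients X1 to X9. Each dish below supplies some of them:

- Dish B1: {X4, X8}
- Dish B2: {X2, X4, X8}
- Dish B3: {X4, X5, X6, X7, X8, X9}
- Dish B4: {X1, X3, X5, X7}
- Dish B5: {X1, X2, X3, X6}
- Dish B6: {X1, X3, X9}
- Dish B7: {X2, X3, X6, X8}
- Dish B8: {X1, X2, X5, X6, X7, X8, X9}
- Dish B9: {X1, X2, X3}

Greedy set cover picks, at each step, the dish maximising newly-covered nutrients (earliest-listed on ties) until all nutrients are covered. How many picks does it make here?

Greedy: pick B8 (covers 7 new) → pick B1 (covers 1 new) → pick B4 (covers 1 new). Total picks: 3.
(The true minimum cover uses only 2 dishes, so greedy is not optimal here.)

3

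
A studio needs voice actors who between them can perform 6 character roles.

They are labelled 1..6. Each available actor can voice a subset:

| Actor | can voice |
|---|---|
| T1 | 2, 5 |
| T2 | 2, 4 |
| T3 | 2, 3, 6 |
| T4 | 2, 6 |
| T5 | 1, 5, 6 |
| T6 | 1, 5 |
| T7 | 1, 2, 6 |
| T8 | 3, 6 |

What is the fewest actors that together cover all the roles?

Take {T2, T5, T8}. Their union is {1, 2, 3, 4, 5, 6}, which is all 6 roles.
Only T2 contains 4, so T2 is forced; the remaining 4 roles need at least 2 more actors (each remaining actor adds at most 3) — so at least 3 actors are needed, and 3 is optimal.

3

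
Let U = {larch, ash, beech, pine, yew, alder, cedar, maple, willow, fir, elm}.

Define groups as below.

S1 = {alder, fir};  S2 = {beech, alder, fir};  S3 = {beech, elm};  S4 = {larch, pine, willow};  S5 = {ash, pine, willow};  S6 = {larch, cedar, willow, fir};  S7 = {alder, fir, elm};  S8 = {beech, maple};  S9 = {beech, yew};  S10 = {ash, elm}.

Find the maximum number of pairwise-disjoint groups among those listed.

S1, S4, S8, S10 are pairwise disjoint (S1={alder,fir}; S4={larch,pine,willow}; S8={beech,maple}; S10={ash,elm}).
Every remaining group overlaps one of these, and no 5 of the listed groups are pairwise disjoint, so 4 is the maximum.

4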